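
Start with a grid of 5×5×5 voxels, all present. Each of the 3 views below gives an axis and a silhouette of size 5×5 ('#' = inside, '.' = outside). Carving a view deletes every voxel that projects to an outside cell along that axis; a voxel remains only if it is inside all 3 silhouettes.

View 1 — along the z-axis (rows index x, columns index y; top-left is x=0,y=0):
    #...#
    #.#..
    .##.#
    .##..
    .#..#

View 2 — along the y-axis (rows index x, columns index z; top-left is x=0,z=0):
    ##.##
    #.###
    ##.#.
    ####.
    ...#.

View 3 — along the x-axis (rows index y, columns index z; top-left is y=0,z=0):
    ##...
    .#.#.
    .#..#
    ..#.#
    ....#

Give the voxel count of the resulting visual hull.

remaining voxels: 12

start: 5×5×5 = 125 voxels
[1] z-view keeps 11 columns → grid now 55
[2] y-view keeps 16 columns → grid now 35
[3] x-view keeps 9 columns → grid now 12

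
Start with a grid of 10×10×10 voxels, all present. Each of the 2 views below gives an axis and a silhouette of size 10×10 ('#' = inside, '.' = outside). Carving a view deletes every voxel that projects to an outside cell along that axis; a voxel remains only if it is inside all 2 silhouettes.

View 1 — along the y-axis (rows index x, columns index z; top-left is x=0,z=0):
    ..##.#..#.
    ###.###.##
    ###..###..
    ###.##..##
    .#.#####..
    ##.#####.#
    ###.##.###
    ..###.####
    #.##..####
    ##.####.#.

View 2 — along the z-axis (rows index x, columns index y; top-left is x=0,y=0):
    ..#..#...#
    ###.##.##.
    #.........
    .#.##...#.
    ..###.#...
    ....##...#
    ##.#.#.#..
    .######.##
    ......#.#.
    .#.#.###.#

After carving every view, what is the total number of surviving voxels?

start: 10×10×10 = 1000 voxels
step 1: project along y, AND mask (68/100) → |grid| = 680
step 2: project along z, AND mask (43/100) → |grid| = 302

voxel count = 302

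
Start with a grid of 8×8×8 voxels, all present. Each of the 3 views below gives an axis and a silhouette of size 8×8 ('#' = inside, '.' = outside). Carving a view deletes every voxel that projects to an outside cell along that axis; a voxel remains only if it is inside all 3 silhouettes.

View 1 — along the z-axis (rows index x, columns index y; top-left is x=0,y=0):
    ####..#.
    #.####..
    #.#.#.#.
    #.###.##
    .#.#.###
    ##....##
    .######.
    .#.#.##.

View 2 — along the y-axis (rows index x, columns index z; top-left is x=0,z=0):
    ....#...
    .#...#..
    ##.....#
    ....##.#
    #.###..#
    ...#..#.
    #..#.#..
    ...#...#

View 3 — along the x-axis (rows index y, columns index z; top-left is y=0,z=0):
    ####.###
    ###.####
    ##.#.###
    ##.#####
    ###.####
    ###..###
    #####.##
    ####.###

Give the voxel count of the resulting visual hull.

initial block: 8^3 = 512
carve view 1 (along z, XY-mask fill 39/64): 312 voxels remain
carve view 2 (along y, XZ-mask fill 21/64): 104 voxels remain
carve view 3 (along x, YZ-mask fill 54/64): 86 voxels remain

voxel count = 86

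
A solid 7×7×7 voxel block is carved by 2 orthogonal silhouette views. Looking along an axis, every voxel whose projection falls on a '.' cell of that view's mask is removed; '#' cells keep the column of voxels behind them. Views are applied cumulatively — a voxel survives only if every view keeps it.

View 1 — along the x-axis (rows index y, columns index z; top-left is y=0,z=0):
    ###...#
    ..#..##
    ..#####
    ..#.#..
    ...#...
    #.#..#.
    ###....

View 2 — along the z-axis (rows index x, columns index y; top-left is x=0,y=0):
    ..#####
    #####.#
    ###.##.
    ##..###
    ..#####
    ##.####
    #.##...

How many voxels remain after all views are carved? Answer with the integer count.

103 voxels

before carving: 343 voxels (7×7×7)
carve view 1 (along x, YZ-mask fill 21/49): 147 voxels remain
carve view 2 (along z, XY-mask fill 35/49): 103 voxels remain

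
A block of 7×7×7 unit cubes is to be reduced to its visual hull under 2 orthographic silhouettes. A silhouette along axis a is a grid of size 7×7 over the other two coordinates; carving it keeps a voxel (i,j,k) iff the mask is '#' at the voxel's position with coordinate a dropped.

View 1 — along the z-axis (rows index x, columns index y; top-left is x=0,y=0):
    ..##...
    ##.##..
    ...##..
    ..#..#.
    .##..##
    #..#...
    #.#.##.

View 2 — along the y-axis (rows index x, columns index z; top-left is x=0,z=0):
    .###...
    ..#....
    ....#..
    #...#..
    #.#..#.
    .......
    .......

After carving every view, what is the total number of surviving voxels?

initial block: 7^3 = 343
[1] z-view keeps 20 columns → grid now 140
[2] y-view keeps 10 columns → grid now 28

|visual hull| = 28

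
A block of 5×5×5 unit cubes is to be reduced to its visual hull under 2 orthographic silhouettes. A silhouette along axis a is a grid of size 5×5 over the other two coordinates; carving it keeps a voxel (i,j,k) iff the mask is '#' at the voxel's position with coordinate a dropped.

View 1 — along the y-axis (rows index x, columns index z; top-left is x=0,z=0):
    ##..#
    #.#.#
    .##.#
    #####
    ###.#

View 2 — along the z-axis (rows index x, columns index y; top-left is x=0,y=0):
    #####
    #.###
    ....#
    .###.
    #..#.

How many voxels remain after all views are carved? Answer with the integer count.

remaining voxels: 53

initial block: 5^3 = 125
V1 y: intersect with XZ mask (18 set) -- 90 left
V2 z: intersect with XY mask (15 set) -- 53 left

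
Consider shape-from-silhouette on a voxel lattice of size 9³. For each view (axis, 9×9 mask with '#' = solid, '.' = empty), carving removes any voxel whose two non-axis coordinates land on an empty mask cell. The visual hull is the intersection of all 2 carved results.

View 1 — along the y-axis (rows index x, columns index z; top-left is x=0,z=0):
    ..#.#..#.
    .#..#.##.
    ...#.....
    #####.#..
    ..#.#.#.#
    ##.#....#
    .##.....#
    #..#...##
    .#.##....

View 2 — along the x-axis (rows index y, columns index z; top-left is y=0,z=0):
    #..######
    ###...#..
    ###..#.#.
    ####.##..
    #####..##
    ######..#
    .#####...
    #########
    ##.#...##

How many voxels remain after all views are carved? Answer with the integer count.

full grid |V| = 729
  1. axis=1 (XZ plane), |mask|=32  ⇒  voxels=288
  2. axis=0 (YZ plane), |mask|=55  ⇒  voxels=199

|visual hull| = 199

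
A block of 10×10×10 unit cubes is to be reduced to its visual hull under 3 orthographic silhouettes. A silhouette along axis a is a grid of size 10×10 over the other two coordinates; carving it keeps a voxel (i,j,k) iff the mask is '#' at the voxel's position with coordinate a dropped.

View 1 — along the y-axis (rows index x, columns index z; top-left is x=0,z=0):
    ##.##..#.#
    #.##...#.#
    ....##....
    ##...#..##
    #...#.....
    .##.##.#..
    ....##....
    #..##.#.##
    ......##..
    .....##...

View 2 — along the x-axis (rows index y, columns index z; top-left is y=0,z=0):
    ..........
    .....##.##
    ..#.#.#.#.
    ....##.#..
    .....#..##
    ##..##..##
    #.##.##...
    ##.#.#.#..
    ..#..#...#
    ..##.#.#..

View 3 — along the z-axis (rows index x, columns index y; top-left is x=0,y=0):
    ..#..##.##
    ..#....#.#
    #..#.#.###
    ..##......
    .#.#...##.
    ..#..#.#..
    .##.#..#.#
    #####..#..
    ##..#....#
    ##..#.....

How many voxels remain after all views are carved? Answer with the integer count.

before carving: 1000 voxels (10×10×10)
after view 1 [y-axis, 37 of 100 cells solid] → remaining = 370
after view 2 [x-axis, 37 of 100 cells solid] → remaining = 141
after view 3 [z-axis, 41 of 100 cells solid] → remaining = 57

voxel count = 57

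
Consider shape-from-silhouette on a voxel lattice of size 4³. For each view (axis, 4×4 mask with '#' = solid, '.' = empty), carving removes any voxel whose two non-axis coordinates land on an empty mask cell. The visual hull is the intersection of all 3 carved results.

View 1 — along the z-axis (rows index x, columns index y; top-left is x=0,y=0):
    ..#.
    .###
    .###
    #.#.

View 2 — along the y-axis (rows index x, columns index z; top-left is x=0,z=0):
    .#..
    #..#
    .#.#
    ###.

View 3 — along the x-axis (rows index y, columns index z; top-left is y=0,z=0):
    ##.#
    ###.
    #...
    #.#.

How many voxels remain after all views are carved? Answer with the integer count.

before carving: 64 voxels (4×4×4)
step 1: project along z, AND mask (9/16) → |grid| = 36
step 2: project along y, AND mask (8/16) → |grid| = 19
step 3: project along x, AND mask (9/16) → |grid| = 7

remaining voxels: 7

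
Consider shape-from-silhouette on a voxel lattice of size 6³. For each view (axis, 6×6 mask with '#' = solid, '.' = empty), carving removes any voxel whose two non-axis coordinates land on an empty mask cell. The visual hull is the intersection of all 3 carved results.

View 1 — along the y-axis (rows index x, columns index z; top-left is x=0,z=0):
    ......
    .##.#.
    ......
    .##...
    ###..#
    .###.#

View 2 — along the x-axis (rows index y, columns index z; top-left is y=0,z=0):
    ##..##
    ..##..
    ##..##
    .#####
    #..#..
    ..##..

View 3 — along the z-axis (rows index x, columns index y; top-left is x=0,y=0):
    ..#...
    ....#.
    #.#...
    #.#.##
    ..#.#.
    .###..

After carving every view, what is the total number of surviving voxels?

remaining voxels: 15

before carving: 216 voxels (6×6×6)
[1] y-view keeps 13 columns → grid now 78
[2] x-view keeps 19 columns → grid now 40
[3] z-view keeps 13 columns → grid now 15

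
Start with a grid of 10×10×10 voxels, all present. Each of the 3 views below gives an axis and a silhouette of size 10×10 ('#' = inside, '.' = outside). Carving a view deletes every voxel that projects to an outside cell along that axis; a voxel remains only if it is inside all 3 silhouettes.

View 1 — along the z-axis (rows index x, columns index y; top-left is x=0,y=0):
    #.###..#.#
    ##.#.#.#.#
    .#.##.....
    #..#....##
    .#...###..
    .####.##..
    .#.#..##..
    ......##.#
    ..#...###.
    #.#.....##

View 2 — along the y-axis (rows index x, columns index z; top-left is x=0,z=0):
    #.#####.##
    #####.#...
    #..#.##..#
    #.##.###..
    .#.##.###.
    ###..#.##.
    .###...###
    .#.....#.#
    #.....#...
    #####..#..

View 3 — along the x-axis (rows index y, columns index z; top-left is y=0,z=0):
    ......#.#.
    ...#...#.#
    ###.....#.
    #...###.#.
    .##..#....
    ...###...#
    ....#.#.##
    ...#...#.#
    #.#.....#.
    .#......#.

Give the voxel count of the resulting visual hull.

before carving: 1000 voxels (10×10×10)
step 1: project along z, AND mask (44/100) → |grid| = 440
step 2: project along y, AND mask (54/100) → |grid| = 248
step 3: project along x, AND mask (33/100) → |grid| = 80

remaining voxels: 80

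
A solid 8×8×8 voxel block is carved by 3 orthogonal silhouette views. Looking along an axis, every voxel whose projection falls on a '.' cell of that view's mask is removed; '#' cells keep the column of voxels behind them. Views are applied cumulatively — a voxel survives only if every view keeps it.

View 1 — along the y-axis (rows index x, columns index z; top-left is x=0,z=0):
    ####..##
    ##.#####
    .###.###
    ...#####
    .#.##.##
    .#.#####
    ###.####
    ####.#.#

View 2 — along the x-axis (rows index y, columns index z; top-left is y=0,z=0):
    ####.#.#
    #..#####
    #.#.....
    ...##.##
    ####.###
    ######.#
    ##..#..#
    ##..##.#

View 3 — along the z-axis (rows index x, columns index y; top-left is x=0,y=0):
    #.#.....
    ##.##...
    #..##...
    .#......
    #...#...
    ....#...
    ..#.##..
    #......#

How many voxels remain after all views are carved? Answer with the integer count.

|visual hull| = 83

start: 8×8×8 = 512 voxels
  1. axis=1 (XZ plane), |mask|=48  ⇒  voxels=384
  2. axis=0 (YZ plane), |mask|=41  ⇒  voxels=246
  3. axis=2 (XY plane), |mask|=18  ⇒  voxels=83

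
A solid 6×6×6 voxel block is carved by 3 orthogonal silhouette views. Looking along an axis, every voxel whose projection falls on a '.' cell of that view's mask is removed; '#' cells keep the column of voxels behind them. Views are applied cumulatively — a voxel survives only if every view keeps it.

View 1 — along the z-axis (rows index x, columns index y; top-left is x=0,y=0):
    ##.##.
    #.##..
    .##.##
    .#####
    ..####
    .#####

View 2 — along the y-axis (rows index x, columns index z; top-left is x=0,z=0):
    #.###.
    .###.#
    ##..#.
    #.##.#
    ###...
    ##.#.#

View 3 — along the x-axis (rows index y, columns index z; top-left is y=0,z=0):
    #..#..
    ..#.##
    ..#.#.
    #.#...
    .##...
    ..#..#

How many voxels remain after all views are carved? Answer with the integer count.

voxel count = 31

start: 6×6×6 = 216 voxels
  1. axis=2 (XY plane), |mask|=25  ⇒  voxels=150
  2. axis=1 (XZ plane), |mask|=22  ⇒  voxels=92
  3. axis=0 (YZ plane), |mask|=13  ⇒  voxels=31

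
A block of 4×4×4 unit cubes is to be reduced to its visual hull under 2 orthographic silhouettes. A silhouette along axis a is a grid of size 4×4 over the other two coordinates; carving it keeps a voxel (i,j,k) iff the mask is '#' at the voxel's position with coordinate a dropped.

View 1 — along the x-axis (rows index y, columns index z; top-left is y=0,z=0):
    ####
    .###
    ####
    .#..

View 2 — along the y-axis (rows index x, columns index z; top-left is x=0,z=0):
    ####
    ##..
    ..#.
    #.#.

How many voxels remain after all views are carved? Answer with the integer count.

initial block: 4^3 = 64
step 1: project along x, AND mask (12/16) → |grid| = 48
step 2: project along y, AND mask (9/16) → |grid| = 26

remaining voxels: 26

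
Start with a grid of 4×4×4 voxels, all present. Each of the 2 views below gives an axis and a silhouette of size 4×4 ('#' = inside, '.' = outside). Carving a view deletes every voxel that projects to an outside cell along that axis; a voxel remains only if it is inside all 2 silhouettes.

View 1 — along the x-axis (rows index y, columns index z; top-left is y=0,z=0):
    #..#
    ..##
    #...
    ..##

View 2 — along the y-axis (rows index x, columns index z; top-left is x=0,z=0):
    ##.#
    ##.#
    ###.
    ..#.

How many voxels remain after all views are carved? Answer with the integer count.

remaining voxels: 16

full grid |V| = 64
  1. axis=0 (YZ plane), |mask|=7  ⇒  voxels=28
  2. axis=1 (XZ plane), |mask|=10  ⇒  voxels=16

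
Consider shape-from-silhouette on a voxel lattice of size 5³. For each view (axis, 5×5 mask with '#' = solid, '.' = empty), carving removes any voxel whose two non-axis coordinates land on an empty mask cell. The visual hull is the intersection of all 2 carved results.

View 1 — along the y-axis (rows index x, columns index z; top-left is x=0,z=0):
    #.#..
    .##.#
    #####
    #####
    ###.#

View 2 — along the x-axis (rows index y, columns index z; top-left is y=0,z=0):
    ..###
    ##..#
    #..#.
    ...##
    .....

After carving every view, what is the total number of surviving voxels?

|visual hull| = 35

initial block: 5^3 = 125
  1. axis=1 (XZ plane), |mask|=19  ⇒  voxels=95
  2. axis=0 (YZ plane), |mask|=10  ⇒  voxels=35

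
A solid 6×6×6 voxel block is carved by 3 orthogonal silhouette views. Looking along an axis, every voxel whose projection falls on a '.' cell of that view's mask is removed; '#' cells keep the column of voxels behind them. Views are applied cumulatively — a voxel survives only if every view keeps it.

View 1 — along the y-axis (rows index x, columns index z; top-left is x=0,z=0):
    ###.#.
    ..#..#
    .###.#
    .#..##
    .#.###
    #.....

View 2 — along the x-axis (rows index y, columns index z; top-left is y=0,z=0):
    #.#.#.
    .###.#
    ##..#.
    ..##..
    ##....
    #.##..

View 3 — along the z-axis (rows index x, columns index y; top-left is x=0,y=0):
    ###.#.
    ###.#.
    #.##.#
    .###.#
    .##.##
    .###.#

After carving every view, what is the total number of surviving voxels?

start: 6×6×6 = 216 voxels
V1 y: intersect with XZ mask (18 set) -- 108 left
V2 x: intersect with YZ mask (17 set) -- 48 left
V3 z: intersect with XY mask (24 set) -- 32 left

voxel count = 32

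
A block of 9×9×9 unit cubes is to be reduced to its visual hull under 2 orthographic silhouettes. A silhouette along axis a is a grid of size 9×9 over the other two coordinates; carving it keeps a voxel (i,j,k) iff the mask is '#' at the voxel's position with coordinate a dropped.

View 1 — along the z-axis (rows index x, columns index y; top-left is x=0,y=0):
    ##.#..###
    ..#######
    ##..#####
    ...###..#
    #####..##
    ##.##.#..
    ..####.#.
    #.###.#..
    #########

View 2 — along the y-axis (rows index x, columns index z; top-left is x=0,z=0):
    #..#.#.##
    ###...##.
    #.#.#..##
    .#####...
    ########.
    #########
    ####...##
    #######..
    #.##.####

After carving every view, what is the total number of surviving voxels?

start: 9×9×9 = 729 voxels
carve view 1 (along z, XY-mask fill 55/81): 495 voxels remain
carve view 2 (along y, XZ-mask fill 57/81): 349 voxels remain

voxel count = 349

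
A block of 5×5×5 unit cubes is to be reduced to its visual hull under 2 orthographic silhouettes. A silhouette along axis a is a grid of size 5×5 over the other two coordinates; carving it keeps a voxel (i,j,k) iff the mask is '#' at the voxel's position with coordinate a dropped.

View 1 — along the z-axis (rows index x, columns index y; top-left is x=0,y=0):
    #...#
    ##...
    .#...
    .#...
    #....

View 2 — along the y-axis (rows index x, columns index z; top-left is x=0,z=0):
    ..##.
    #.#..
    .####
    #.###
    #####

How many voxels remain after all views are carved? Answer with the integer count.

start: 5×5×5 = 125 voxels
after view 1 [z-axis, 7 of 25 cells solid] → remaining = 35
after view 2 [y-axis, 17 of 25 cells solid] → remaining = 21

|visual hull| = 21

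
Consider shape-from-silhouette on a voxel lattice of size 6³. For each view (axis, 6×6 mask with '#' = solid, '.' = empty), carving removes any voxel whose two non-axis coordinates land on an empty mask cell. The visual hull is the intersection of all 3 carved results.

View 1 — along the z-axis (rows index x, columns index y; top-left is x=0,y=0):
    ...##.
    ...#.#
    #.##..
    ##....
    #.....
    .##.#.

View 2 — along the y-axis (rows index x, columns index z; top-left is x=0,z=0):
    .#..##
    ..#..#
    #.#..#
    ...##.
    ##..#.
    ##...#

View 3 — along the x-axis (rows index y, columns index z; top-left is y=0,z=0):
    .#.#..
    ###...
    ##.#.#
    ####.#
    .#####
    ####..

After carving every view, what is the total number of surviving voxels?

voxel count = 22

full grid |V| = 216
after view 1 [z-axis, 13 of 36 cells solid] → remaining = 78
after view 2 [y-axis, 16 of 36 cells solid] → remaining = 35
after view 3 [x-axis, 23 of 36 cells solid] → remaining = 22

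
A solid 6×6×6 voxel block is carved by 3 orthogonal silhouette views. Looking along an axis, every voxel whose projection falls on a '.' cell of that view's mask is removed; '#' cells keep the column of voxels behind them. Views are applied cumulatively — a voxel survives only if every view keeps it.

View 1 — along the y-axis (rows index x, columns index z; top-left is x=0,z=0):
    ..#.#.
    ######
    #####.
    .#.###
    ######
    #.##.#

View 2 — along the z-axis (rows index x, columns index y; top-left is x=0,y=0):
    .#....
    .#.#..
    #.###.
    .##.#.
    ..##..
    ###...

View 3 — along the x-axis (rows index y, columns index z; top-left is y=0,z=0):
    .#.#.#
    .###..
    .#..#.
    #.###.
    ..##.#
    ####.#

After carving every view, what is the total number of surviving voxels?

full grid |V| = 216
after view 1 [y-axis, 27 of 36 cells solid] → remaining = 162
after view 2 [z-axis, 15 of 36 cells solid] → remaining = 70
after view 3 [x-axis, 20 of 36 cells solid] → remaining = 34

|visual hull| = 34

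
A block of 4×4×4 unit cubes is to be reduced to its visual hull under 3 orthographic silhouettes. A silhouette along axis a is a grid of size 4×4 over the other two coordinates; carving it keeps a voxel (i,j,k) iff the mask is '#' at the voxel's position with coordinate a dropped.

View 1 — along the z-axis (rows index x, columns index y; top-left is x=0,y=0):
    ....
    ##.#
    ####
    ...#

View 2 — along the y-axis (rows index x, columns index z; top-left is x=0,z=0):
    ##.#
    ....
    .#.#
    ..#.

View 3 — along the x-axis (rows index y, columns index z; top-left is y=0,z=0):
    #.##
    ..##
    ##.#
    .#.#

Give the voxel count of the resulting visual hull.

voxel count = 6

start: 4×4×4 = 64 voxels
V1 z: intersect with XY mask (8 set) -- 32 left
V2 y: intersect with XZ mask (6 set) -- 9 left
V3 x: intersect with YZ mask (10 set) -- 6 left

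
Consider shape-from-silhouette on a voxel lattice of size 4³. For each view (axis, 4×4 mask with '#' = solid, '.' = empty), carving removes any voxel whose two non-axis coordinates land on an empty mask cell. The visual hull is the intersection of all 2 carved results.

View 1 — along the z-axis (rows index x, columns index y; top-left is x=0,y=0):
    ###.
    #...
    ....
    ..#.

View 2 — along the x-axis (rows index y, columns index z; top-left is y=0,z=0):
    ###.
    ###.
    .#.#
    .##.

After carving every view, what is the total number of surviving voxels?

before carving: 64 voxels (4×4×4)
after view 1 [z-axis, 5 of 16 cells solid] → remaining = 20
after view 2 [x-axis, 10 of 16 cells solid] → remaining = 13

|visual hull| = 13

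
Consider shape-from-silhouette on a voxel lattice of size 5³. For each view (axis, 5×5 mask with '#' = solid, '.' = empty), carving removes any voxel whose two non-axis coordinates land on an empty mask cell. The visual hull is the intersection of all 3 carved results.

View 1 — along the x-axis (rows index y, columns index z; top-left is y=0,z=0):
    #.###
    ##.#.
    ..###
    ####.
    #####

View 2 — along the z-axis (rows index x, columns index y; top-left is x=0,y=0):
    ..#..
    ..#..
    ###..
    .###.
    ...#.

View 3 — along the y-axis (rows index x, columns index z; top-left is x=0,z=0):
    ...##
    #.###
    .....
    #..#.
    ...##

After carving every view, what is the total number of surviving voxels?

full grid |V| = 125
carve view 1 (along x, YZ-mask fill 19/25): 95 voxels remain
carve view 2 (along z, XY-mask fill 9/25): 30 voxels remain
carve view 3 (along y, XZ-mask fill 10/25): 11 voxels remain

remaining voxels: 11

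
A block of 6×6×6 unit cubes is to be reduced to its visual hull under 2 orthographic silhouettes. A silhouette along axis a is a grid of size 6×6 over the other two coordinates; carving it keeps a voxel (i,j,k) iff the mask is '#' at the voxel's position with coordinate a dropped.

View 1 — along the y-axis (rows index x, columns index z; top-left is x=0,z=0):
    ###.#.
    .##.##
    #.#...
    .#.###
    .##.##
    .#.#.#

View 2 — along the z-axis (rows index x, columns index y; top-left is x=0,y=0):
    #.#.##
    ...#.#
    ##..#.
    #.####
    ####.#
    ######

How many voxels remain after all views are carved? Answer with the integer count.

full grid |V| = 216
step 1: project along y, AND mask (21/36) → |grid| = 126
step 2: project along z, AND mask (25/36) → |grid| = 88

remaining voxels: 88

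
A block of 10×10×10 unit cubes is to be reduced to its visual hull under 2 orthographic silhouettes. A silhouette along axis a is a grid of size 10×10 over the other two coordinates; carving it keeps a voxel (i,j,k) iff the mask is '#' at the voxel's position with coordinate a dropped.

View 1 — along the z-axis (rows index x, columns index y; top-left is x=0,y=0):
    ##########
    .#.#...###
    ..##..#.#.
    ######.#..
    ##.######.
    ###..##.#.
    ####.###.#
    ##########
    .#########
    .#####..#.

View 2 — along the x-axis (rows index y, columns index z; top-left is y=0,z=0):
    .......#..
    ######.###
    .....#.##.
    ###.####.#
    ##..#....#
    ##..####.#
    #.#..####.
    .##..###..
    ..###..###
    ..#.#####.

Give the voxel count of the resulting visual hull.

initial block: 10^3 = 1000
after view 1 [z-axis, 73 of 100 cells solid] → remaining = 730
after view 2 [x-axis, 55 of 100 cells solid] → remaining = 418

remaining voxels: 418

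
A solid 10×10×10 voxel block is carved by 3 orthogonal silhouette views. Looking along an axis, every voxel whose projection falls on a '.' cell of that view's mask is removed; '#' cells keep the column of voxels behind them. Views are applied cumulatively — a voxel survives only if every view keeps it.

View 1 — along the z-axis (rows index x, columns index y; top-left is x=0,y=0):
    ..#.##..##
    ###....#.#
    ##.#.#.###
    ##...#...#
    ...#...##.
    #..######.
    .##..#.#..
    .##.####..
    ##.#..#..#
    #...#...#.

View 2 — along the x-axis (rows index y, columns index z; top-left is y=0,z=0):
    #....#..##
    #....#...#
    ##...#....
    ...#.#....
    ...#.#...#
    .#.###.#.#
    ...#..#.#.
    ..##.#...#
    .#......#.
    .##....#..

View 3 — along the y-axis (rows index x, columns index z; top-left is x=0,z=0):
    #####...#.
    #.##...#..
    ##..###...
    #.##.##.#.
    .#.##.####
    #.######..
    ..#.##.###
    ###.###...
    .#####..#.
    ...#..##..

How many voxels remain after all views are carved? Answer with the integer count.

remaining voxels: 88

initial block: 10^3 = 1000
  1. axis=2 (XY plane), |mask|=49  ⇒  voxels=490
  2. axis=0 (YZ plane), |mask|=33  ⇒  voxels=168
  3. axis=1 (XZ plane), |mask|=56  ⇒  voxels=88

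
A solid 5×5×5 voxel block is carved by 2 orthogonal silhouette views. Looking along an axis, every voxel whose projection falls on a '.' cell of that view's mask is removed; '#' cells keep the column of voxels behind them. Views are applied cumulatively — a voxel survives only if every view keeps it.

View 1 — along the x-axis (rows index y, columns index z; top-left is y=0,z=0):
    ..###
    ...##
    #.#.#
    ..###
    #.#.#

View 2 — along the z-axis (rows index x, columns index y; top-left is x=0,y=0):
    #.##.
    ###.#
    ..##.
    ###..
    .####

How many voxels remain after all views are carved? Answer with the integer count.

initial block: 5^3 = 125
V1 x: intersect with YZ mask (14 set) -- 70 left
V2 z: intersect with XY mask (16 set) -- 45 left

45 voxels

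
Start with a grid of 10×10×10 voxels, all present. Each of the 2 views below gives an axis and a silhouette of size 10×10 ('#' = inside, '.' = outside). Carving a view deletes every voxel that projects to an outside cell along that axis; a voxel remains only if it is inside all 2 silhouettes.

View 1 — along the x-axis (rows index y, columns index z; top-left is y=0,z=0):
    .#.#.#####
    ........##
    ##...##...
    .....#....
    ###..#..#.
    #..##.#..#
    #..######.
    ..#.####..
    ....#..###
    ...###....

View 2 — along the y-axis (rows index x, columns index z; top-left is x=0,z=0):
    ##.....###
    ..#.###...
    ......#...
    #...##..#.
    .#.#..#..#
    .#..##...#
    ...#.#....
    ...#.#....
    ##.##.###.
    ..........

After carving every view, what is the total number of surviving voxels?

|visual hull| = 152

before carving: 1000 voxels (10×10×10)
carve view 1 (along x, YZ-mask fill 43/100): 430 voxels remain
carve view 2 (along y, XZ-mask fill 33/100): 152 voxels remain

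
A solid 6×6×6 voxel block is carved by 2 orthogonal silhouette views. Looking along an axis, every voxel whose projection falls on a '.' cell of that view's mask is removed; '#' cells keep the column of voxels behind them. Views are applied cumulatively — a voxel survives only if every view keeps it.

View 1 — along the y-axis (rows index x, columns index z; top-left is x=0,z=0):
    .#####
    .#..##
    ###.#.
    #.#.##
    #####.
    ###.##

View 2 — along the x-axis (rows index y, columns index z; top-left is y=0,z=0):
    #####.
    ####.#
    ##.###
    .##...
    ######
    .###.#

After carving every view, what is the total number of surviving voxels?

initial block: 6^3 = 216
carve view 1 (along y, XZ-mask fill 26/36): 156 voxels remain
carve view 2 (along x, YZ-mask fill 27/36): 115 voxels remain

|visual hull| = 115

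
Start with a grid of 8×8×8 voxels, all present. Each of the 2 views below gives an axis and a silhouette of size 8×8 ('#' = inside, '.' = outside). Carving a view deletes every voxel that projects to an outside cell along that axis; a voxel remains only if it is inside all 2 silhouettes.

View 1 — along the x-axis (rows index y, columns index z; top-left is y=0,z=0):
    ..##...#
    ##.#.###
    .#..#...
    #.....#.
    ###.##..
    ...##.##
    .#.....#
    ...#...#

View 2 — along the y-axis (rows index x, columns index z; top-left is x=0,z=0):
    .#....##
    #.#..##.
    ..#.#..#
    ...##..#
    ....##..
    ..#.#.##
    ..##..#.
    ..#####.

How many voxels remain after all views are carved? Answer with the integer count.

85 voxels

before carving: 512 voxels (8×8×8)
V1 x: intersect with YZ mask (26 set) -- 208 left
V2 y: intersect with XZ mask (27 set) -- 85 left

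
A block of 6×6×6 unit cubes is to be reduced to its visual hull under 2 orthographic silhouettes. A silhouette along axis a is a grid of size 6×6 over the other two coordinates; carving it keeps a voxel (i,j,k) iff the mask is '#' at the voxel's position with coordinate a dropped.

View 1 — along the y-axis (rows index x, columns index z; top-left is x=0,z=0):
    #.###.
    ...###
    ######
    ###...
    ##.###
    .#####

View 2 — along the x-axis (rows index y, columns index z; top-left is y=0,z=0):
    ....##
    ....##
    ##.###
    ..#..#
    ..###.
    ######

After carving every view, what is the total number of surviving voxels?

start: 6×6×6 = 216 voxels
after view 1 [y-axis, 26 of 36 cells solid] → remaining = 156
after view 2 [x-axis, 20 of 36 cells solid] → remaining = 88

|visual hull| = 88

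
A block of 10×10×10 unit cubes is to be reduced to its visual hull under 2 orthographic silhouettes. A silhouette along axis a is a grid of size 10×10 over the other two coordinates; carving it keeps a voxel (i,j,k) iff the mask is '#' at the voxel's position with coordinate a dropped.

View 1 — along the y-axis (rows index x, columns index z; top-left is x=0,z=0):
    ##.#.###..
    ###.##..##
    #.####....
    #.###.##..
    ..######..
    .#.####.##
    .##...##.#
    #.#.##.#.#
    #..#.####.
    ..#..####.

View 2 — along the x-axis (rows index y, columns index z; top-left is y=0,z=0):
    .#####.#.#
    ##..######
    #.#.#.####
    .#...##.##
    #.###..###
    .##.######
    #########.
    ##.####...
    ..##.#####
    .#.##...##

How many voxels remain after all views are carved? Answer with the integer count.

402 voxels

full grid |V| = 1000
V1 y: intersect with XZ mask (59 set) -- 590 left
V2 x: intersect with YZ mask (69 set) -- 402 left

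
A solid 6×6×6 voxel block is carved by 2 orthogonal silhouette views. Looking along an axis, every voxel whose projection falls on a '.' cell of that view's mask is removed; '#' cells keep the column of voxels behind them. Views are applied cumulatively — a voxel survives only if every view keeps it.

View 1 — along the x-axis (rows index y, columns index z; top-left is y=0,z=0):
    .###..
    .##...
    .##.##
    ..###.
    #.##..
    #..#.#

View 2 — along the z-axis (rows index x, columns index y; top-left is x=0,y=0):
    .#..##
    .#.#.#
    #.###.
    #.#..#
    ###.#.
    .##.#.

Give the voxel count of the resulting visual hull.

full grid |V| = 216
[1] x-view keeps 18 columns → grid now 108
[2] z-view keeps 20 columns → grid now 60

|visual hull| = 60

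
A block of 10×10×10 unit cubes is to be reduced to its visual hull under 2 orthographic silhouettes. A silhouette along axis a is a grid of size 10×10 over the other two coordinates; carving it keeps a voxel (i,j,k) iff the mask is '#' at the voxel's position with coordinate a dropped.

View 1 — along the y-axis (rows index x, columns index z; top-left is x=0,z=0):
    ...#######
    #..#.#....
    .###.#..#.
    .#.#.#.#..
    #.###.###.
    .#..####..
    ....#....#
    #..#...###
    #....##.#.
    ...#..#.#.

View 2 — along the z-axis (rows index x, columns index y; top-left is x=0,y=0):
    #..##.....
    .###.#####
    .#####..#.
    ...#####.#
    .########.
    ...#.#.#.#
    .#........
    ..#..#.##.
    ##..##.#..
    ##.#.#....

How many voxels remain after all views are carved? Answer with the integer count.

229 voxels

start: 10×10×10 = 1000 voxels
after view 1 [y-axis, 45 of 100 cells solid] → remaining = 450
after view 2 [z-axis, 49 of 100 cells solid] → remaining = 229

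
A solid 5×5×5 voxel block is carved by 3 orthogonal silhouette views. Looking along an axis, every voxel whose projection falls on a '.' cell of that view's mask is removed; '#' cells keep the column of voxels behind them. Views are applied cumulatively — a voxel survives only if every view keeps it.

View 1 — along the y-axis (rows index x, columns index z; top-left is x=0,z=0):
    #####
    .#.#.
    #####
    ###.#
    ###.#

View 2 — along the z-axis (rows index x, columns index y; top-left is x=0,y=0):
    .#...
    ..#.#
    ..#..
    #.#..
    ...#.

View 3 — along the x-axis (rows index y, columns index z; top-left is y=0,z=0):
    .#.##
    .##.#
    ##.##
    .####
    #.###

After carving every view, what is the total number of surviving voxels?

voxel count = 18

full grid |V| = 125
  1. axis=1 (XZ plane), |mask|=20  ⇒  voxels=100
  2. axis=2 (XY plane), |mask|=7  ⇒  voxels=26
  3. axis=0 (YZ plane), |mask|=18  ⇒  voxels=18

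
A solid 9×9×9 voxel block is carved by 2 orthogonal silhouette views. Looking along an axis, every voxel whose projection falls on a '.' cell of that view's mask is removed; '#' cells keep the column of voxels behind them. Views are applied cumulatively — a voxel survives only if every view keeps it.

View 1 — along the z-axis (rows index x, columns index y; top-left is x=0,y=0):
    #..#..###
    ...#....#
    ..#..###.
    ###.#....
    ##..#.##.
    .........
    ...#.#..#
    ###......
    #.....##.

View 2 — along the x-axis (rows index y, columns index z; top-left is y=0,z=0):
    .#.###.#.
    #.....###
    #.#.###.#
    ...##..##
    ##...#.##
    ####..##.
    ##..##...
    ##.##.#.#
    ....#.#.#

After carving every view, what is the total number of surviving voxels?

full grid |V| = 729
[1] z-view keeps 29 columns → grid now 261
[2] x-view keeps 43 columns → grid now 138

|visual hull| = 138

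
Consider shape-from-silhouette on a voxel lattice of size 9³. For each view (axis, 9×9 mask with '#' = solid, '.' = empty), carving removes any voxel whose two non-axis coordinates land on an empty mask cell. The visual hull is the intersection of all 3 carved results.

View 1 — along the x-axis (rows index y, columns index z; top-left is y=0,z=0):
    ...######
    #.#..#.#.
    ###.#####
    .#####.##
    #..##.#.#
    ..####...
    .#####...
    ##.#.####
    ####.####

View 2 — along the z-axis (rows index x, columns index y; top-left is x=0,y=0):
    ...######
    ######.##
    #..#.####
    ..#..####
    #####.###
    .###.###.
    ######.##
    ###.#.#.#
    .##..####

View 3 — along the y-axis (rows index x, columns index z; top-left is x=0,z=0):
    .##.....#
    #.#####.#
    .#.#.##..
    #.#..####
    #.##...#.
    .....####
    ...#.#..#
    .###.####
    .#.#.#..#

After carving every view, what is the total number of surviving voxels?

192 voxels

initial block: 9^3 = 729
[1] x-view keeps 54 columns → grid now 486
[2] z-view keeps 59 columns → grid now 360
[3] y-view keeps 42 columns → grid now 192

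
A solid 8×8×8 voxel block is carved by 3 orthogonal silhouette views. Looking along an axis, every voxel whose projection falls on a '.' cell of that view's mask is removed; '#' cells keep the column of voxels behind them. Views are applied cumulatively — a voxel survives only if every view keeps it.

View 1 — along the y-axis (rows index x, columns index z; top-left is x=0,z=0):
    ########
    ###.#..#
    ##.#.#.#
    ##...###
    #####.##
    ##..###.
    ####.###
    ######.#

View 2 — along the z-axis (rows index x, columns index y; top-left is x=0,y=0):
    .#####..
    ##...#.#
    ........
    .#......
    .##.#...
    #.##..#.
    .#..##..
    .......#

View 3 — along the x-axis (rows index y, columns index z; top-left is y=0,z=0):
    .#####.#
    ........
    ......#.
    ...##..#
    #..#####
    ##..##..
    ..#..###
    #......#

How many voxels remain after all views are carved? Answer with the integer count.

voxel count = 46

before carving: 512 voxels (8×8×8)
  1. axis=1 (XZ plane), |mask|=49  ⇒  voxels=392
  2. axis=2 (XY plane), |mask|=21  ⇒  voxels=134
  3. axis=0 (YZ plane), |mask|=26  ⇒  voxels=46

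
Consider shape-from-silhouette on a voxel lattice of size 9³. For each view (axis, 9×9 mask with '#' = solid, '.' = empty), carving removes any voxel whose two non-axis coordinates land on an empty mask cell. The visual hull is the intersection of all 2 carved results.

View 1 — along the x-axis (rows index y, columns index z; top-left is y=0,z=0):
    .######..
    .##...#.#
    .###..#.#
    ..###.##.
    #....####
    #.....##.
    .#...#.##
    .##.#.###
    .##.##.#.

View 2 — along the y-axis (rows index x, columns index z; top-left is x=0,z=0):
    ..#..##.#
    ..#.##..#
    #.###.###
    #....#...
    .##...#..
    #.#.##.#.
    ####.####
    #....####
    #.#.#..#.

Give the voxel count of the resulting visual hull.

remaining voxels: 202

start: 9×9×9 = 729 voxels
[1] x-view keeps 43 columns → grid now 387
[2] y-view keeps 42 columns → grid now 202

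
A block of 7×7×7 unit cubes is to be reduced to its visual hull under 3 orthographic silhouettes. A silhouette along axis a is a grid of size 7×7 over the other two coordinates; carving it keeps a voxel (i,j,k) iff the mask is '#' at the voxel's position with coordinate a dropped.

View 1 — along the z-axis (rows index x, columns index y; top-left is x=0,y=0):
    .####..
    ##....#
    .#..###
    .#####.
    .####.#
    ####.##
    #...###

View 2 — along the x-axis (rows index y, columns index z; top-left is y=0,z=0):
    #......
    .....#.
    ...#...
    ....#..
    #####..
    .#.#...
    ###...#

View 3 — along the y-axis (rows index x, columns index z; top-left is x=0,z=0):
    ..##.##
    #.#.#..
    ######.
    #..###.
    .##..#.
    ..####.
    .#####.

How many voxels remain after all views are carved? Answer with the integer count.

voxel count = 43

full grid |V| = 343
step 1: project along z, AND mask (31/49) → |grid| = 217
step 2: project along x, AND mask (15/49) → |grid| = 70
step 3: project along y, AND mask (29/49) → |grid| = 43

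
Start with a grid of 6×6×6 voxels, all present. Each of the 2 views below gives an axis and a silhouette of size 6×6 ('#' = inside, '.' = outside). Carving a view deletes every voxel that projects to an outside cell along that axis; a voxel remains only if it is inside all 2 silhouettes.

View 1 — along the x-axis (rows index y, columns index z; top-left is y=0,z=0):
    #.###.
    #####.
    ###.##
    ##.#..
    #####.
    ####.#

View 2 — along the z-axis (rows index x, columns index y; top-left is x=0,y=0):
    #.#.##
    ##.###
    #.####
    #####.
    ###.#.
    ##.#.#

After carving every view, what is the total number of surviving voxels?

|visual hull| = 121

full grid |V| = 216
carve view 1 (along x, YZ-mask fill 27/36): 162 voxels remain
carve view 2 (along z, XY-mask fill 27/36): 121 voxels remain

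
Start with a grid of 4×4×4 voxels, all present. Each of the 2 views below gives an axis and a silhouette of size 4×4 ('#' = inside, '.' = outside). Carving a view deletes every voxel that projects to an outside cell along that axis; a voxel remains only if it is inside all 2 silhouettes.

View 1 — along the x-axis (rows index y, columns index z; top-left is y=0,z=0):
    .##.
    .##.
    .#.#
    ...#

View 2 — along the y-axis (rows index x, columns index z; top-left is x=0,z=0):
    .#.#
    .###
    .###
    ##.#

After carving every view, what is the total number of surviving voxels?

remaining voxels: 24

before carving: 64 voxels (4×4×4)
after view 1 [x-axis, 7 of 16 cells solid] → remaining = 28
after view 2 [y-axis, 11 of 16 cells solid] → remaining = 24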